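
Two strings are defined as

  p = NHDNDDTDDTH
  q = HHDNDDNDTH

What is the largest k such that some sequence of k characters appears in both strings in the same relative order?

8

One common subsequence of length 8: H (p #2, q #2), then D (p #3, q #3), then N (p #4, q #4), then D (p #5, q #5), then D (p #6, q #6), then D (p #9, q #8), then T (p #10, q #9), then H (p #11, q #10). dp[11][10] = 8 confirms this is the maximum.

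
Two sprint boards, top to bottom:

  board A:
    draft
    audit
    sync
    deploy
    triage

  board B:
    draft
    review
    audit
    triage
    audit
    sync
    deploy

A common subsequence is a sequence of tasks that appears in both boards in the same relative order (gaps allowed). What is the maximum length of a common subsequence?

4

One common subsequence of length 4: draft at board A[1]=board B[1], then audit at board A[2]=board B[5], then sync at board A[3]=board B[6], then deploy at board A[4]=board B[7]. Since dp[5][7] = 4, nothing longer is possible.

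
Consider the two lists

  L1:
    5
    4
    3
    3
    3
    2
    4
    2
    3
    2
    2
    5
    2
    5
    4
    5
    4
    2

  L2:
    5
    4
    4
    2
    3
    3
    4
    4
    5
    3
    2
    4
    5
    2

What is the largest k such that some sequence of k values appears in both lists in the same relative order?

10

Pick 5 at L1[1]=L2[1], 4 at L1[2]=L2[3], 3 at L1[3]=L2[5], 3 at L1[4]=L2[6], 4 at L1[7]=L2[8], 3 at L1[9]=L2[10], 2 at L1[13]=L2[11], 4 at L1[15]=L2[12], 5 at L1[16]=L2[13], 2 at L1[18]=L2[14]; all 10 values appear in both, in order, and the DP table's final entry dp[18][14] is also 10, so no common subsequence is longer.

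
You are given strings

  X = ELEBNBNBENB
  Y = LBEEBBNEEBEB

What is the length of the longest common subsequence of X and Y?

8

Let dp[i][j] be the LCS length of the first i characters of X and the first j characters of Y. dp[i][j] = dp[i-1][j-1]+1 when the i-th and j-th characters match, else max(dp[i-1][j], dp[i][j-1]).
    ·  L  B  E  E  B  B  N  E  E  B  E  B
 ·  0  0  0  0  0  0  0  0  0  0  0  0  0
 E  0  0  0  1  1  1  1  1  1  1  1  1  1
 L  0  1  1  1  1  1  1  1  1  1  1  1  1
 E  0  1  1  2  2  2  2  2  2  2  2  2  2
 B  0  1  2  2  2  3  3  3  3  3  3  3  3
 N  0  1  2  2  2  3  3  4  4  4  4  4  4
 B  0  1  2  2  2  3  4  4  4  4  5  5  5
 N  0  1  2  2  2  3  4  5  5  5  5  5  5
 B  0  1  2  2  2  3  4  5  5  5  6  6  6
 E  0  1  2  3  3  3  4  5  6  6  6  7  7
 N  0  1  2  3  3  3  4  5  6  6  6  7  7
 B  0  1  2  3  3  4  4  5  6  6  7  7  8
dp[11][12] = 8. One LCS (by backtracking along matches): EEBBNBEB.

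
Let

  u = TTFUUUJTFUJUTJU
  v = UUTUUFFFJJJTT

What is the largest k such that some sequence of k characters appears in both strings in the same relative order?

Pick T at u[2]=v[3], then U at u[4]=v[4], then U at u[5]=v[5], then J at u[7]=v[11], then T at u[8]=v[12], then T at u[13]=v[13]; all 6 characters appear in both, in order. The LCS DP gives dp[15][13] = 6, so this is optimal.

6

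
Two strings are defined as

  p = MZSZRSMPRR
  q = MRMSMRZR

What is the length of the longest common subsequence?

Let dp[i][j] be the LCS length of the first i characters of p and the first j characters of q. dp[i][j] = dp[i-1][j-1]+1 when the i-th and j-th characters match, else max(dp[i-1][j], dp[i][j-1]).
    ·  M  R  M  S  M  R  Z  R
 ·  0  0  0  0  0  0  0  0  0
 M  0  1  1  1  1  1  1  1  1
 Z  0  1  1  1  1  1  1  2  2
 S  0  1  1  1  2  2  2  2  2
 Z  0  1  1  1  2  2  2  3  3
 R  0  1  2  2  2  2  3  3  4
 S  0  1  2  2  3  3  3  3  4
 M  0  1  2  3  3  4  4  4  4
 P  0  1  2  3  3  4  4  4  4
 R  0  1  2  3  3  4  5  5  5
 R  0  1  2  3  3  4  5  5  6
dp[10][8] = 6. One LCS (by backtracking along matches): MRSMRR.

6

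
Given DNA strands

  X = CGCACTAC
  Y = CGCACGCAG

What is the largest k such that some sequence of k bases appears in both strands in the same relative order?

Pick C [1,1], then G [2,2], then C [3,3], then A [4,4], then C [5,7], then A [7,8]; all 6 bases appear in both, in order. dp[8][9] = 6 confirms this is the maximum.

6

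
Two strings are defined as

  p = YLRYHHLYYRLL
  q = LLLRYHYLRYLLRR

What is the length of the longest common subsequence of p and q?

One common subsequence of length 8: L at p[2]=q[3]; then R at p[3]=q[4]; then Y at p[4]=q[5]; then H at p[5]=q[6]; then L at p[7]=q[8]; then Y at p[9]=q[10]; then L at p[11]=q[11]; then L at p[12]=q[12]. Since dp[12][14] = 8, nothing longer is possible.

8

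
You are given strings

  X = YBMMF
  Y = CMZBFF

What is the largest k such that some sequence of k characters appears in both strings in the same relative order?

Let dp[i][j] be the LCS length of the first i characters of X and the first j characters of Y. dp[i][j] = dp[i-1][j-1]+1 when the i-th and j-th characters match, else max(dp[i-1][j], dp[i][j-1]).
    ·  C  M  Z  B  F  F
 ·  0  0  0  0  0  0  0
 Y  0  0  0  0  0  0  0
 B  0  0  0  0  1  1  1
 M  0  0  1  1  1  1  1
 M  0  0  1  1  1  1  1
 F  0  0  1  1  1  2  2
dp[5][6] = 2. One LCS (by backtracking along matches): BF.

2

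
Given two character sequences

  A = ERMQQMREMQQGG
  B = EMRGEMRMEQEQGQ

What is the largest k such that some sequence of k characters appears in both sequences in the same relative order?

Pick E at A[1]=B[1]; then R at A[2]=B[3]; then M at A[3]=B[6]; then M at A[6]=B[8]; then E at A[8]=B[9]; then Q at A[10]=B[10]; then Q at A[11]=B[12]; then G at A[12]=B[13]; all 8 characters appear in both, in order. Since dp[13][14] = 8, nothing longer is possible.

8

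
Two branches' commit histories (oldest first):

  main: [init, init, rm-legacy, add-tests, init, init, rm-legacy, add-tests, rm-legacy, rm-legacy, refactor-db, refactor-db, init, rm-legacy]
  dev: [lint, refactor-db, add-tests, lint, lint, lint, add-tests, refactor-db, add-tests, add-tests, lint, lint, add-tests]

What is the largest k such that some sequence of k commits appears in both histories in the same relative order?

Taking add-tests (main #4, dev #3) → add-tests (main #8, dev #7) → refactor-db (main #11, dev #8) gives a common subsequence of length 3. dp[14][13] = 3 confirms this is the maximum.

3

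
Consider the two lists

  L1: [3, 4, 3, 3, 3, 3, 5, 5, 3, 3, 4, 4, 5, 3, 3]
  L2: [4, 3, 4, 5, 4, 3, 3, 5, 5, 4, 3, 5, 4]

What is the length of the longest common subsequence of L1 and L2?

8

One common subsequence of length 8: 3 (L1 #1, L2 #2); then 4 (L1 #2, L2 #5); then 3 (L1 #5, L2 #6); then 3 (L1 #6, L2 #7); then 5 (L1 #7, L2 #8); then 5 (L1 #8, L2 #9); then 3 (L1 #9, L2 #11); then 4 (L1 #12, L2 #13). The LCS DP gives dp[15][13] = 8, so this is optimal.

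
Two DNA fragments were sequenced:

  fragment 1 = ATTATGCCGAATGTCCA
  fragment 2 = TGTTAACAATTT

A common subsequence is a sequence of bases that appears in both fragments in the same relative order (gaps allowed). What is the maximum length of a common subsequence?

8

Match T at fragment 1[2]=fragment 2[3], then T at fragment 1[3]=fragment 2[4], then A at fragment 1[4]=fragment 2[6], then C at fragment 1[8]=fragment 2[7], then A at fragment 1[10]=fragment 2[8], then A at fragment 1[11]=fragment 2[9], then T at fragment 1[12]=fragment 2[11], then T at fragment 1[14]=fragment 2[12] — 8 bases in the same relative order in both. dp[17][12] = 8 confirms this is the maximum.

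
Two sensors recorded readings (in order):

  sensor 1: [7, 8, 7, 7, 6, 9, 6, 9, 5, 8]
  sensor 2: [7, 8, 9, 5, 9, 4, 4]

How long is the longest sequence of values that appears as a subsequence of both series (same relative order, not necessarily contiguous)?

4

Let dp[i][j] be the LCS length of the first i values of sensor 1 and the first j values of sensor 2. dp[i][j] = dp[i-1][j-1]+1 when the i-th and j-th values match, else max(dp[i-1][j], dp[i][j-1]).
    ·  7  8  9  5  9  4  4
 ·  0  0  0  0  0  0  0  0
 7  0  1  1  1  1  1  1  1
 8  0  1  2  2  2  2  2  2
 7  0  1  2  2  2  2  2  2
 7  0  1  2  2  2  2  2  2
 6  0  1  2  2  2  2  2  2
 9  0  1  2  3  3  3  3  3
 6  0  1  2  3  3  3  3  3
 9  0  1  2  3  3  4  4  4
 5  0  1  2  3  4  4  4  4
 8  0  1  2  3  4  4  4  4
dp[10][7] = 4. One LCS (by backtracking along matches): 7, 8, 9, 9.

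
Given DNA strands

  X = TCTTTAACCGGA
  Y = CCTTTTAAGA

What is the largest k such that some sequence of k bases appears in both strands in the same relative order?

8

Match T (X #1, Y #3), T (X #3, Y #4), T (X #4, Y #5), T (X #5, Y #6), A (X #6, Y #7), A (X #7, Y #8), G (X #11, Y #9), A (X #12, Y #10) — 8 bases in the same relative order in both, and the DP table's final entry dp[12][10] is also 8, so no common subsequence is longer.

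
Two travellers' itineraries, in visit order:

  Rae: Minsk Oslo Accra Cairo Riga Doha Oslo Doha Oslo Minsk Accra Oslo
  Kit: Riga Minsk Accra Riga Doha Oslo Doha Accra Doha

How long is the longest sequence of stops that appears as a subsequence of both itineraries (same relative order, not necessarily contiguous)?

Taking Minsk (Rae #1, Kit #2) → Accra (Rae #3, Kit #3) → Riga (Rae #5, Kit #4) → Doha (Rae #6, Kit #5) → Oslo (Rae #7, Kit #6) → Doha (Rae #8, Kit #7) → Accra (Rae #11, Kit #8) gives a common subsequence of length 7. The LCS DP gives dp[12][9] = 7, so this is optimal.

7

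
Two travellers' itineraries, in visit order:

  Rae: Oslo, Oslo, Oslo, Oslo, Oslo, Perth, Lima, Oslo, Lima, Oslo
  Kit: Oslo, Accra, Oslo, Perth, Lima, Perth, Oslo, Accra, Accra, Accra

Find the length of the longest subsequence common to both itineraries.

5

Match Oslo (Rae #1, Kit #1), Oslo (Rae #5, Kit #3), Perth (Rae #6, Kit #4), Lima (Rae #7, Kit #5), Oslo (Rae #8, Kit #7) — 5 stops in the same relative order in both. dp[10][10] = 5 confirms this is the maximum.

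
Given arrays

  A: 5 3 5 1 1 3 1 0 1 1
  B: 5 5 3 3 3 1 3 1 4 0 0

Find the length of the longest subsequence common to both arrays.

Taking 5 [1,2]; then 3 [2,5]; then 1 [5,6]; then 3 [6,7]; then 1 [7,8]; then 0 [8,11] gives a common subsequence of length 6. dp[10][11] = 6 confirms this is the maximum.

6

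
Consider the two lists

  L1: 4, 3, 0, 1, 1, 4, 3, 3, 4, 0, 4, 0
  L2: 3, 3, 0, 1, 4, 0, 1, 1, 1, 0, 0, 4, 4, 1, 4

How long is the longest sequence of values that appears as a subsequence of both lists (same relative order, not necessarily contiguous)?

7

One common subsequence of length 7: 4 [1,5], then 0 [3,6], then 1 [4,8], then 1 [5,9], then 4 [6,12], then 4 [9,13], then 4 [11,15], and the DP table's final entry dp[12][15] is also 7, so no common subsequence is longer.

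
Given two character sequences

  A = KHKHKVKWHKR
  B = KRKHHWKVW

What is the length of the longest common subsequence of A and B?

6

Pick K (A #1, B #3); then H (A #2, B #4); then H (A #4, B #5); then K (A #5, B #7); then V (A #6, B #8); then W (A #8, B #9); all 6 characters appear in both, in order. The LCS DP gives dp[11][9] = 6, so this is optimal.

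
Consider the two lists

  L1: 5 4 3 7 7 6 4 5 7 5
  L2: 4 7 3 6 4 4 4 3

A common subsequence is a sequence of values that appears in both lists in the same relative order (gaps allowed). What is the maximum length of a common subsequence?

Pick 4 [2,1], 3 [3,3], 6 [6,4], 4 [7,7]; all 4 values appear in both, in order. dp[10][8] = 4 confirms this is the maximum.

4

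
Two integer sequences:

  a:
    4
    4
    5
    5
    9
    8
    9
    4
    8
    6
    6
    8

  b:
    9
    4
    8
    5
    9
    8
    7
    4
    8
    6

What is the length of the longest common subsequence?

Taking 4 at a[1]=b[2], 5 at a[4]=b[4], 9 at a[5]=b[5], 8 at a[6]=b[6], 4 at a[8]=b[8], 8 at a[9]=b[9], 6 at a[11]=b[10] gives a common subsequence of length 7, and the DP table's final entry dp[12][10] is also 7, so no common subsequence is longer.

7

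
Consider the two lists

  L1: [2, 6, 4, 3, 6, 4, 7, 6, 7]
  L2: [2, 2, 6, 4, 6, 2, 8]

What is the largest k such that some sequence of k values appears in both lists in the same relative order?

Match 2 (L1 #1, L2 #2), 6 (L1 #2, L2 #3), 4 (L1 #3, L2 #4), 6 (L1 #5, L2 #5) — 4 values in the same relative order in both. The LCS DP gives dp[9][7] = 4, so this is optimal.

4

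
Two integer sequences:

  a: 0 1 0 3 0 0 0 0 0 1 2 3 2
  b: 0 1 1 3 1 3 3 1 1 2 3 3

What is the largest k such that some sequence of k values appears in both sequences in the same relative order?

Taking 0 (a #1, b #1) → 1 (a #2, b #5) → 3 (a #4, b #7) → 1 (a #10, b #9) → 2 (a #11, b #10) → 3 (a #12, b #12) gives a common subsequence of length 6. Since dp[13][12] = 6, nothing longer is possible.

6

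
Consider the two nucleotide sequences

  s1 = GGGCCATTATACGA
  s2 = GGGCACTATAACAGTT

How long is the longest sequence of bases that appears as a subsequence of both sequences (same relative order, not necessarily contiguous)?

Taking G at s1[1]=s2[1], then G at s1[2]=s2[2], then G at s1[3]=s2[3], then C at s1[4]=s2[4], then C at s1[5]=s2[6], then A at s1[6]=s2[8], then T at s1[8]=s2[9], then A at s1[9]=s2[10], then A at s1[11]=s2[11], then C at s1[12]=s2[12], then G at s1[13]=s2[14] gives a common subsequence of length 11. Since dp[14][16] = 11, nothing longer is possible.

11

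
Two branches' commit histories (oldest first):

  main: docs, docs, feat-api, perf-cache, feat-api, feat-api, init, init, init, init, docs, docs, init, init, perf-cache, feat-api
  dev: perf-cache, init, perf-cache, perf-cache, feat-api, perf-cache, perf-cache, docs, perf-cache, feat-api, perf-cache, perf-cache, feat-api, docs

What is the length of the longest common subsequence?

Pick docs (main #1, dev #8); then feat-api (main #3, dev #10); then perf-cache (main #4, dev #12); then feat-api (main #6, dev #13); then docs (main #12, dev #14); all 5 commits appear in both, in order, and the DP table's final entry dp[16][14] is also 5, so no common subsequence is longer.

5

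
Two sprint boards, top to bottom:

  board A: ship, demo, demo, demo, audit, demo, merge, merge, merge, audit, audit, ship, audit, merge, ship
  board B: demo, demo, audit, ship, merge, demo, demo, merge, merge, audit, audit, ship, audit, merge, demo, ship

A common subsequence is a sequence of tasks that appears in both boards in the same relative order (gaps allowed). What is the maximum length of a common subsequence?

12

Pick demo (board A #2, board B #1), demo (board A #3, board B #2), demo (board A #4, board B #6), demo (board A #6, board B #7), merge (board A #8, board B #8), merge (board A #9, board B #9), audit (board A #10, board B #10), audit (board A #11, board B #11), ship (board A #12, board B #12), audit (board A #13, board B #13), merge (board A #14, board B #14), ship (board A #15, board B #16); all 12 tasks appear in both, in order. The LCS DP gives dp[15][16] = 12, so this is optimal.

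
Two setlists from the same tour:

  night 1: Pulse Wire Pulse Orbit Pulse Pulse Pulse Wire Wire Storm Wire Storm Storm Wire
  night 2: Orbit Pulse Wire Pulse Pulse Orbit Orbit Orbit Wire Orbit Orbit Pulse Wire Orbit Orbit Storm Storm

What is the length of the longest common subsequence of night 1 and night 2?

One common subsequence of length 8: Pulse at night 1[1]=night 2[2]; then Wire at night 1[2]=night 2[3]; then Pulse at night 1[3]=night 2[5]; then Orbit at night 1[4]=night 2[11]; then Pulse at night 1[7]=night 2[12]; then Wire at night 1[8]=night 2[13]; then Storm at night 1[12]=night 2[16]; then Storm at night 1[13]=night 2[17]. Since dp[14][17] = 8, nothing longer is possible.

8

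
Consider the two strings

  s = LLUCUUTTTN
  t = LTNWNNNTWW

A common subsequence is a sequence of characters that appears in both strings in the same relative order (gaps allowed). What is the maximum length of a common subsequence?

Match L (s #2, t #1), T (s #7, t #2), T (s #8, t #8) — 3 characters in the same relative order in both. Since dp[10][10] = 3, nothing longer is possible.

3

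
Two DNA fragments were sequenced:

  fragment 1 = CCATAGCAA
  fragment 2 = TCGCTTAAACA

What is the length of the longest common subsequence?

6

Pick C (fragment 1 #1, fragment 2 #2) → C (fragment 1 #2, fragment 2 #4) → A (fragment 1 #3, fragment 2 #8) → A (fragment 1 #5, fragment 2 #9) → C (fragment 1 #7, fragment 2 #10) → A (fragment 1 #9, fragment 2 #11); all 6 bases appear in both, in order, and the DP table's final entry dp[9][11] is also 6, so no common subsequence is longer.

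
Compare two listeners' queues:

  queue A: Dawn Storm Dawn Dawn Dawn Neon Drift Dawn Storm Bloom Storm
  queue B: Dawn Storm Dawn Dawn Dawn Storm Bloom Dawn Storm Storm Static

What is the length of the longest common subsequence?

Pick Dawn at queue A[1]=queue B[1] → Storm at queue A[2]=queue B[2] → Dawn at queue A[3]=queue B[3] → Dawn at queue A[4]=queue B[4] → Dawn at queue A[5]=queue B[5] → Dawn at queue A[8]=queue B[8] → Storm at queue A[9]=queue B[9] → Storm at queue A[11]=queue B[10]; all 8 songs appear in both, in order. The LCS DP gives dp[11][11] = 8, so this is optimal.

8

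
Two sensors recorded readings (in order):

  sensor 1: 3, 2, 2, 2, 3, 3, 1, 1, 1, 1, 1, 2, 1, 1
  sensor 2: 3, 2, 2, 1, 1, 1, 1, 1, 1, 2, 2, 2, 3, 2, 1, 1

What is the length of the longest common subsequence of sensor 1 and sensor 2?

Match 3 (sensor 1 #1, sensor 2 #1), 2 (sensor 1 #2, sensor 2 #2), 2 (sensor 1 #3, sensor 2 #3), 1 (sensor 1 #7, sensor 2 #5), 1 (sensor 1 #8, sensor 2 #6), 1 (sensor 1 #9, sensor 2 #7), 1 (sensor 1 #10, sensor 2 #8), 1 (sensor 1 #11, sensor 2 #9), 2 (sensor 1 #12, sensor 2 #14), 1 (sensor 1 #13, sensor 2 #15), 1 (sensor 1 #14, sensor 2 #16) — 11 values in the same relative order in both. The LCS DP gives dp[14][16] = 11, so this is optimal.

11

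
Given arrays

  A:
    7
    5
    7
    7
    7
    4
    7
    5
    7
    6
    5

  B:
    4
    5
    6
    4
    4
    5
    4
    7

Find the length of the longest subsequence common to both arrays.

One common subsequence of length 4: 5 at A[2]=B[2], 4 at A[6]=B[5], 5 at A[8]=B[6], 7 at A[9]=B[8]. The LCS DP gives dp[11][8] = 4, so this is optimal.

4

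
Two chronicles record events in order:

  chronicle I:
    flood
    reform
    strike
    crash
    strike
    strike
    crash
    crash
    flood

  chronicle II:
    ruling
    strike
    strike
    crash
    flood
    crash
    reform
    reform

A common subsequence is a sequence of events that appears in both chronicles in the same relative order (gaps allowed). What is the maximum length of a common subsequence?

4

Pick strike at chronicle I[5]=chronicle II[2] → strike at chronicle I[6]=chronicle II[3] → crash at chronicle I[7]=chronicle II[4] → crash at chronicle I[8]=chronicle II[6]; all 4 events appear in both, in order, and the DP table's final entry dp[9][8] is also 4, so no common subsequence is longer.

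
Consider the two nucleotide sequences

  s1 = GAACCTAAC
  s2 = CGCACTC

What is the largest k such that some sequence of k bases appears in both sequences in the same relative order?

Let dp[i][j] be the LCS length of the first i bases of s1 and the first j bases of s2. dp[i][j] = dp[i-1][j-1]+1 when the i-th and j-th bases match, else max(dp[i-1][j], dp[i][j-1]).
    ·  C  G  C  A  C  T  C
 ·  0  0  0  0  0  0  0  0
 G  0  0  1  1  1  1  1  1
 A  0  0  1  1  2  2  2  2
 A  0  0  1  1  2  2  2  2
 C  0  1  1  2  2  3  3  3
 C  0  1  1  2  2  3  3  4
 T  0  1  1  2  2  3  4  4
 A  0  1  1  2  3  3  4  4
 A  0  1  1  2  3  3  4  4
 C  0  1  1  2  3  4  4  5
dp[9][7] = 5. One LCS (by backtracking along matches): GACTC.

5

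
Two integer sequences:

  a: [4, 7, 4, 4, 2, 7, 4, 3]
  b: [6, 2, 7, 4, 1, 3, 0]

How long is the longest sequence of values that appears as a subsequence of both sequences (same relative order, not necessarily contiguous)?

4

Pick 2 at a[5]=b[2]; then 7 at a[6]=b[3]; then 4 at a[7]=b[4]; then 3 at a[8]=b[6]; all 4 values appear in both, in order. The LCS DP gives dp[8][7] = 4, so this is optimal.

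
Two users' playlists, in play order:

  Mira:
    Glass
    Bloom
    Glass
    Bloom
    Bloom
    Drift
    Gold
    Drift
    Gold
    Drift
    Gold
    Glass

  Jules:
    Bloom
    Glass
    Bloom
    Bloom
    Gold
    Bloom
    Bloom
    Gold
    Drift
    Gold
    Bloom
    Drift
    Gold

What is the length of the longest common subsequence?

One common subsequence of length 9: Glass [1,2], Bloom [2,4], Bloom [4,6], Bloom [5,7], Gold [7,8], Drift [8,9], Gold [9,10], Drift [10,12], Gold [11,13]. dp[12][13] = 9 confirms this is the maximum.

9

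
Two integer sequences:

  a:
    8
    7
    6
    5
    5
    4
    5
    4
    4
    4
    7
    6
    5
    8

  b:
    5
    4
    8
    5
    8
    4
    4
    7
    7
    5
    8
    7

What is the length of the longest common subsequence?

8

Taking 5 at a[5]=b[1]; then 4 at a[6]=b[2]; then 5 at a[7]=b[4]; then 4 at a[8]=b[6]; then 4 at a[9]=b[7]; then 7 at a[11]=b[9]; then 5 at a[13]=b[10]; then 8 at a[14]=b[11] gives a common subsequence of length 8. Since dp[14][12] = 8, nothing longer is possible.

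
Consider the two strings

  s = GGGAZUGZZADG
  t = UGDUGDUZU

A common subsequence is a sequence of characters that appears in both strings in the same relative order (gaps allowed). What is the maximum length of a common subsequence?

Let dp[i][j] be the LCS length of the first i characters of s and the first j characters of t. dp[i][j] = dp[i-1][j-1]+1 when the i-th and j-th characters match, else max(dp[i-1][j], dp[i][j-1]).
    ·  U  G  D  U  G  D  U  Z  U
 ·  0  0  0  0  0  0  0  0  0  0
 G  0  0  1  1  1  1  1  1  1  1
 G  0  0  1  1  1  2  2  2  2  2
 G  0  0  1  1  1  2  2  2  2  2
 A  0  0  1  1  1  2  2  2  2  2
 Z  0  0  1  1  1  2  2  2  3  3
 U  0  1  1  1  2  2  2  3  3  4
 G  0  1  2  2  2  3  3  3  3  4
 Z  0  1  2  2  2  3  3  3  4  4
 Z  0  1  2  2  2  3  3  3  4  4
 A  0  1  2  2  2  3  3  3  4  4
 D  0  1  2  3  3  3  4  4  4  4
 G  0  1  2  3  3  4  4  4  4  4
dp[12][9] = 4. One LCS (by backtracking along matches): GGZU.

4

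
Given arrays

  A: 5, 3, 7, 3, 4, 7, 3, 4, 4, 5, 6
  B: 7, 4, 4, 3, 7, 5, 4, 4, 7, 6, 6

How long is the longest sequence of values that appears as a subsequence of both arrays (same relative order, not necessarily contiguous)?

Let dp[i][j] be the LCS length of the first i values of A and the first j values of B. dp[i][j] = dp[i-1][j-1]+1 when the i-th and j-th values match, else max(dp[i-1][j], dp[i][j-1]).
    ·  7  4  4  3  7  5  4  4  7  6  6
 ·  0  0  0  0  0  0  0  0  0  0  0  0
 5  0  0  0  0  0  0  1  1  1  1  1  1
 3  0  0  0  0  1  1  1  1  1  1  1  1
 7  0  1  1  1  1  2  2  2  2  2  2  2
 3  0  1  1  1  2  2  2  2  2  2  2  2
 4  0  1  2  2  2  2  2  3  3  3  3  3
 7  0  1  2  2  2  3  3  3  3  4  4  4
 3  0  1  2  2  3  3  3  3  3  4  4  4
 4  0  1  2  3  3  3  3  4  4  4  4  4
 4  0  1  2  3  3  3  3  4  5  5  5  5
 5  0  1  2  3  3  3  4  4  5  5  5  5
 6  0  1  2  3  3  3  4  4  5  5  6  6
dp[11][11] = 6. One LCS (by backtracking along matches): 7, 3, 7, 4, 4, 6.

6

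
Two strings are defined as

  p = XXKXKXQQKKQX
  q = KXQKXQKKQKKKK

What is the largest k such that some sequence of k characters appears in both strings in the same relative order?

Taking K (p #3, q #1) → X (p #4, q #2) → K (p #5, q #4) → X (p #6, q #5) → Q (p #7, q #6) → Q (p #8, q #9) → K (p #9, q #12) → K (p #10, q #13) gives a common subsequence of length 8. Since dp[12][13] = 8, nothing longer is possible.

8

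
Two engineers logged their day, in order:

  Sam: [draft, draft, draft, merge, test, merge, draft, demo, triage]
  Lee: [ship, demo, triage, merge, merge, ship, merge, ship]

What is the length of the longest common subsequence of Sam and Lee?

2

Pick merge [4,5]; then merge [6,7]; all 2 tasks appear in both, in order. dp[9][8] = 2 confirms this is the maximum.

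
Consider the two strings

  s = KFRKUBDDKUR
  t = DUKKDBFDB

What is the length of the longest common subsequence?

4

Let dp[i][j] be the LCS length of the first i characters of s and the first j characters of t. dp[i][j] = dp[i-1][j-1]+1 when the i-th and j-th characters match, else max(dp[i-1][j], dp[i][j-1]).
    ·  D  U  K  K  D  B  F  D  B
 ·  0  0  0  0  0  0  0  0  0  0
 K  0  0  0  1  1  1  1  1  1  1
 F  0  0  0  1  1  1  1  2  2  2
 R  0  0  0  1  1  1  1  2  2  2
 K  0  0  0  1  2  2  2  2  2  2
 U  0  0  1  1  2  2  2  2  2  2
 B  0  0  1  1  2  2  3  3  3  3
 D  0  1  1  1  2  3  3  3  4  4
 D  0  1  1  1  2  3  3  3  4  4
 K  0  1  1  2  2  3  3  3  4  4
 U  0  1  2  2  2  3  3  3  4  4
 R  0  1  2  2  2  3  3  3  4  4
dp[11][9] = 4. One LCS (by backtracking along matches): KKBD.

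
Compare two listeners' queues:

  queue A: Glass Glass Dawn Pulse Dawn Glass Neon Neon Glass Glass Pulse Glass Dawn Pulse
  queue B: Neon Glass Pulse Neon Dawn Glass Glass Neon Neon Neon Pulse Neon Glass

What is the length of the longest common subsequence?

Match Glass at queue A[2]=queue B[2], Pulse at queue A[4]=queue B[3], Dawn at queue A[5]=queue B[5], Glass at queue A[6]=queue B[7], Neon at queue A[7]=queue B[9], Neon at queue A[8]=queue B[10], Pulse at queue A[11]=queue B[11], Glass at queue A[12]=queue B[13] — 8 songs in the same relative order in both, and the DP table's final entry dp[14][13] is also 8, so no common subsequence is longer.

8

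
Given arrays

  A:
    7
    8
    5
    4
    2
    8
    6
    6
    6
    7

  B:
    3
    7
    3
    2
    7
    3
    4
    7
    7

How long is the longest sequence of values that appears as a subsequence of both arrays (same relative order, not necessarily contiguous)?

One common subsequence of length 3: 7 at A[1]=B[5]; then 4 at A[4]=B[7]; then 7 at A[10]=B[9]. The LCS DP gives dp[10][9] = 3, so this is optimal.

3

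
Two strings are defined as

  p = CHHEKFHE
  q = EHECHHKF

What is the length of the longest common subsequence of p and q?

5

Let dp[i][j] be the LCS length of the first i characters of p and the first j characters of q. dp[i][j] = dp[i-1][j-1]+1 when the i-th and j-th characters match, else max(dp[i-1][j], dp[i][j-1]).
    ·  E  H  E  C  H  H  K  F
 ·  0  0  0  0  0  0  0  0  0
 C  0  0  0  0  1  1  1  1  1
 H  0  0  1  1  1  2  2  2  2
 H  0  0  1  1  1  2  3  3  3
 E  0  1  1  2  2  2  3  3  3
 K  0  1  1  2  2  2  3  4  4
 F  0  1  1  2  2  2  3  4  5
 H  0  1  2  2  2  3  3  4  5
 E  0  1  2  3  3  3  3  4  5
dp[8][8] = 5. One LCS (by backtracking along matches): CHHKF.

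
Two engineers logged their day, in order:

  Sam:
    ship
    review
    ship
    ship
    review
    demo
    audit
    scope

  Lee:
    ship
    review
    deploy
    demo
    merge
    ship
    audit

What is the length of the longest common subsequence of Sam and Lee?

4

Match ship at Sam[1]=Lee[1], review at Sam[2]=Lee[2], ship at Sam[4]=Lee[6], audit at Sam[7]=Lee[7] — 4 tasks in the same relative order in both. Since dp[8][7] = 4, nothing longer is possible.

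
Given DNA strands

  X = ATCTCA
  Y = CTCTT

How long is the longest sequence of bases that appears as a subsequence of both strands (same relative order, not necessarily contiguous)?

One common subsequence of length 3: T (X #2, Y #2), then C (X #3, Y #3), then T (X #4, Y #5), and the DP table's final entry dp[6][5] is also 3, so no common subsequence is longer.

3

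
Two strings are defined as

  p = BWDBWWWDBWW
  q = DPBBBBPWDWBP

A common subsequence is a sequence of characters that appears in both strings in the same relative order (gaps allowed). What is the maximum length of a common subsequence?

One common subsequence of length 5: B at p[1]=q[6]; then W at p[2]=q[8]; then D at p[3]=q[9]; then W at p[7]=q[10]; then B at p[9]=q[11]. dp[11][12] = 5 confirms this is the maximum.

5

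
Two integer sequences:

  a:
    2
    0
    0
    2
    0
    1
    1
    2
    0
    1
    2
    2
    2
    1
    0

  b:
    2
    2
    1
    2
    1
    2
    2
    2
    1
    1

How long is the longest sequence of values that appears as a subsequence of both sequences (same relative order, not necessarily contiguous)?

Let dp[i][j] be the LCS length of the first i values of a and the first j values of b. dp[i][j] = dp[i-1][j-1]+1 when the i-th and j-th values match, else max(dp[i-1][j], dp[i][j-1]).
    ·  2  2  1  2  1  2  2  2  1  1
 ·  0  0  0  0  0  0  0  0  0  0  0
 2  0  1  1  1  1  1  1  1  1  1  1
 0  0  1  1  1  1  1  1  1  1  1  1
 0  0  1  1  1  1  1  1  1  1  1  1
 2  0  1  2  2  2  2  2  2  2  2  2
 0  0  1  2  2  2  2  2  2  2  2  2
 1  0  1  2  3  3  3  3  3  3  3  3
 1  0  1  2  3  3  4  4  4  4  4  4
 2  0  1  2  3  4  4  5  5  5  5  5
 0  0  1  2  3  4  4  5  5  5  5  5
 1  0  1  2  3  4  5  5  5  5  6  6
 2  0  1  2  3  4  5  6  6  6  6  6
 2  0  1  2  3  4  5  6  7  7  7  7
 2  0  1  2  3  4  5  6  7  8  8  8
 1  0  1  2  3  4  5  6  7  8  9  9
 0  0  1  2  3  4  5  6  7  8  9  9
dp[15][10] = 9. One LCS (by backtracking along matches): 2, 2, 1, 2, 1, 2, 2, 2, 1.

9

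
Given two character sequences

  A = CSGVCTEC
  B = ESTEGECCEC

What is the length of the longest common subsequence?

5

Match S at A[2]=B[2]; then G at A[3]=B[5]; then C at A[5]=B[8]; then E at A[7]=B[9]; then C at A[8]=B[10] — 5 characters in the same relative order in both. dp[8][10] = 5 confirms this is the maximum.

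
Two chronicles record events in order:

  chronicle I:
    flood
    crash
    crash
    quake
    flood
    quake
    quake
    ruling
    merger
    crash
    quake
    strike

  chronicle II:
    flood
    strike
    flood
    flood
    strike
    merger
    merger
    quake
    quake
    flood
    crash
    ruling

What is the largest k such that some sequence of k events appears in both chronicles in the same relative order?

Match flood (chronicle I #1, chronicle II #3), flood (chronicle I #5, chronicle II #4), quake (chronicle I #6, chronicle II #8), quake (chronicle I #7, chronicle II #9), ruling (chronicle I #8, chronicle II #12) — 5 events in the same relative order in both. The LCS DP gives dp[12][12] = 5, so this is optimal.

5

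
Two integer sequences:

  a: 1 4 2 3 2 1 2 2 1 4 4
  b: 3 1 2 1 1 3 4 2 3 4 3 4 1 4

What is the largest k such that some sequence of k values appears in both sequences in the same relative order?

6

Match 1 (a #1, b #5), 4 (a #2, b #7), 2 (a #3, b #8), 3 (a #4, b #11), 1 (a #9, b #13), 4 (a #11, b #14) — 6 values in the same relative order in both, and the DP table's final entry dp[11][14] is also 6, so no common subsequence is longer.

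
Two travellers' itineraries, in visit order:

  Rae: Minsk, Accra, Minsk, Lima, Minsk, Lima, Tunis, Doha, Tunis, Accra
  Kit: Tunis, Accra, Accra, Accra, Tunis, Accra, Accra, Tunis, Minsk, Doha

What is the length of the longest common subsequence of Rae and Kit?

3

Match Accra [2,7], Minsk [5,9], Doha [8,10] — 3 stops in the same relative order in both, and the DP table's final entry dp[10][10] is also 3, so no common subsequence is longer.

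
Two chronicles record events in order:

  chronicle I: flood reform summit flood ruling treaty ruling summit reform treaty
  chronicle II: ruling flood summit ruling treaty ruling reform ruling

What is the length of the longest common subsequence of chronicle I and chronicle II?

One common subsequence of length 6: flood [1,2], then summit [3,3], then ruling [5,4], then treaty [6,5], then ruling [7,6], then reform [9,7]. The LCS DP gives dp[10][8] = 6, so this is optimal.

6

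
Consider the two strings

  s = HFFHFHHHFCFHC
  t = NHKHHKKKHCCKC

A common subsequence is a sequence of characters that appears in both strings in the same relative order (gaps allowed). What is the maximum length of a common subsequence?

6

Match H (s #1, t #2), then H (s #4, t #4), then H (s #6, t #5), then H (s #7, t #9), then C (s #10, t #11), then C (s #13, t #13) — 6 characters in the same relative order in both. The LCS DP gives dp[13][13] = 6, so this is optimal.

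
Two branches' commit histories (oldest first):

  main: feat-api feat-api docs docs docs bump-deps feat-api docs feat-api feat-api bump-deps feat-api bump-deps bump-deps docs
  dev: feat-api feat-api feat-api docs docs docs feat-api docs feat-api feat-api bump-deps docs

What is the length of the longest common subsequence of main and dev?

11

Match feat-api [1,2], feat-api [2,3], docs [3,4], docs [4,5], docs [5,6], feat-api [7,7], docs [8,8], feat-api [10,9], feat-api [12,10], bump-deps [14,11], docs [15,12] — 11 commits in the same relative order in both. The LCS DP gives dp[15][12] = 11, so this is optimal.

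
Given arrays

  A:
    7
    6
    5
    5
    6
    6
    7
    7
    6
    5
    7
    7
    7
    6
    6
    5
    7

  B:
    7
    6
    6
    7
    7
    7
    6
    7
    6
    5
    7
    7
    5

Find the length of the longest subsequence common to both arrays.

10

Match 7 at A[1]=B[1], 6 at A[2]=B[2], 6 at A[5]=B[3], 6 at A[6]=B[7], 7 at A[8]=B[8], 6 at A[9]=B[9], 5 at A[10]=B[10], 7 at A[12]=B[11], 7 at A[13]=B[12], 5 at A[16]=B[13] — 10 values in the same relative order in both. Since dp[17][13] = 10, nothing longer is possible.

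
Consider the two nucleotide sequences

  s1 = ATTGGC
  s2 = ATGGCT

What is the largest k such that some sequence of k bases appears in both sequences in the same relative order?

5

Match A (s1 #1, s2 #1), then T (s1 #3, s2 #2), then G (s1 #4, s2 #3), then G (s1 #5, s2 #4), then C (s1 #6, s2 #5) — 5 bases in the same relative order in both. dp[6][6] = 5 confirms this is the maximum.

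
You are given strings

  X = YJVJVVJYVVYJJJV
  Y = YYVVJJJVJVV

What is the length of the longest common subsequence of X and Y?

8

One common subsequence of length 8: Y (X #1, Y #2), then V (X #5, Y #3), then V (X #6, Y #4), then J (X #7, Y #5), then J (X #12, Y #6), then J (X #13, Y #7), then J (X #14, Y #9), then V (X #15, Y #11), and the DP table's final entry dp[15][11] is also 8, so no common subsequence is longer.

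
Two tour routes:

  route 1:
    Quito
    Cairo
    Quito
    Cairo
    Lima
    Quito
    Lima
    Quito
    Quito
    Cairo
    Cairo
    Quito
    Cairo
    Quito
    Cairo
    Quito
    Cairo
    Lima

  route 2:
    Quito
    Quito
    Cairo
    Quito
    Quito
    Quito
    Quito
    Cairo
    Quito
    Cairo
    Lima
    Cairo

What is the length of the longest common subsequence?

11

Match Quito at route 1[1]=route 2[1], then Quito at route 1[3]=route 2[2], then Cairo at route 1[4]=route 2[3], then Quito at route 1[6]=route 2[4], then Quito at route 1[8]=route 2[5], then Quito at route 1[9]=route 2[6], then Quito at route 1[12]=route 2[7], then Cairo at route 1[13]=route 2[8], then Quito at route 1[14]=route 2[9], then Cairo at route 1[15]=route 2[10], then Cairo at route 1[17]=route 2[12] — 11 stops in the same relative order in both. The LCS DP gives dp[18][12] = 11, so this is optimal.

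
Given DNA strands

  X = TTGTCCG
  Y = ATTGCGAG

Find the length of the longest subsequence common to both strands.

One common subsequence of length 5: T (X #1, Y #2); then T (X #2, Y #3); then G (X #3, Y #4); then C (X #5, Y #5); then G (X #7, Y #8). The LCS DP gives dp[7][8] = 5, so this is optimal.

5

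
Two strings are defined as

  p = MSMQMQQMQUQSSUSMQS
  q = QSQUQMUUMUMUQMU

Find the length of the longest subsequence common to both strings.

8

Match S at p[2]=q[2], then Q at p[4]=q[3], then Q at p[7]=q[5], then M at p[8]=q[6], then U at p[10]=q[8], then U at p[14]=q[10], then M at p[16]=q[11], then Q at p[17]=q[13] — 8 characters in the same relative order in both, and the DP table's final entry dp[18][15] is also 8, so no common subsequence is longer.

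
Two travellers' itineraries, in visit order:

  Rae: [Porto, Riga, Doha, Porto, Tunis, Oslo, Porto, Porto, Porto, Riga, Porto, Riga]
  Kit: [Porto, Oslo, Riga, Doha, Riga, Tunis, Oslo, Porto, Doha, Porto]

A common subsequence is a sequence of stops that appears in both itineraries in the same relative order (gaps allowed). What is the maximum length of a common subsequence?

Match Porto (Rae #1, Kit #1) → Riga (Rae #2, Kit #3) → Doha (Rae #3, Kit #4) → Tunis (Rae #5, Kit #6) → Oslo (Rae #6, Kit #7) → Porto (Rae #7, Kit #8) → Porto (Rae #11, Kit #10) — 7 stops in the same relative order in both, and the DP table's final entry dp[12][10] is also 7, so no common subsequence is longer.

7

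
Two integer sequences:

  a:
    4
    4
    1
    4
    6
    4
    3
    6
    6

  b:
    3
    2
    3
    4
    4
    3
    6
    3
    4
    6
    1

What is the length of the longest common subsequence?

Match 4 at a[1]=b[4], 4 at a[2]=b[5], 6 at a[5]=b[7], 4 at a[6]=b[9], 6 at a[8]=b[10] — 5 values in the same relative order in both. The LCS DP gives dp[9][11] = 5, so this is optimal.

5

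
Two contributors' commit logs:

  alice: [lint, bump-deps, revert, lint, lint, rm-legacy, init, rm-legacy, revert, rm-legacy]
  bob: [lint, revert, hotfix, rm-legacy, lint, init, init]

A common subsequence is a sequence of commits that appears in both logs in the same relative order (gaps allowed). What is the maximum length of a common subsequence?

4

One common subsequence of length 4: lint (alice #1, bob #1) → revert (alice #3, bob #2) → lint (alice #4, bob #5) → init (alice #7, bob #7). The LCS DP gives dp[10][7] = 4, so this is optimal.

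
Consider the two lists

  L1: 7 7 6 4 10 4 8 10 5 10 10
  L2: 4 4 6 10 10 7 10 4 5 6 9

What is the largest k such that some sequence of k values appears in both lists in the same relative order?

5

Let dp[i][j] be the LCS length of the first i values of L1 and the first j values of L2. dp[i][j] = dp[i-1][j-1]+1 when the i-th and j-th values match, else max(dp[i-1][j], dp[i][j-1]).
    ·  4  4  6 10 10  7 10  4  5  6  9
 ·  0  0  0  0  0  0  0  0  0  0  0  0
 7  0  0  0  0  0  0  1  1  1  1  1  1
 7  0  0  0  0  0  0  1  1  1  1  1  1
 6  0  0  0  1  1  1  1  1  1  1  2  2
 4  0  1  1  1  1  1  1  1  2  2  2  2
10  0  1  1  1  2  2  2  2  2  2  2  2
 4  0  1  2  2  2  2  2  2  3  3  3  3
 8  0  1  2  2  2  2  2  2  3  3  3  3
10  0  1  2  2  3  3  3  3  3  3  3  3
 5  0  1  2  2  3  3  3  3  3  4  4  4
10  0  1  2  2  3  4  4  4  4  4  4  4
10  0  1  2  2  3  4  4  5  5  5  5  5
dp[11][11] = 5. One LCS (by backtracking along matches): 4, 4, 10, 10, 10.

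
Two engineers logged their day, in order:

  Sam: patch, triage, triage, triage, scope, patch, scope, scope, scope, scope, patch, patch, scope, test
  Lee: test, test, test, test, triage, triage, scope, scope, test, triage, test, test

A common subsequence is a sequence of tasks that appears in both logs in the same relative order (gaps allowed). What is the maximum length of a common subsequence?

Match triage (Sam #3, Lee #5), triage (Sam #4, Lee #6), scope (Sam #5, Lee #7), scope (Sam #7, Lee #8), test (Sam #14, Lee #12) — 5 tasks in the same relative order in both. Since dp[14][12] = 5, nothing longer is possible.

5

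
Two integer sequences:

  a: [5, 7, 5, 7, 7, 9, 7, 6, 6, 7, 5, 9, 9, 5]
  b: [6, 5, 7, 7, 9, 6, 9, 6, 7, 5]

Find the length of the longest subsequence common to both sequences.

Taking 5 [3,2], then 7 [4,3], then 7 [5,4], then 9 [6,5], then 6 [8,6], then 6 [9,8], then 7 [10,9], then 5 [14,10] gives a common subsequence of length 8. dp[14][10] = 8 confirms this is the maximum.

8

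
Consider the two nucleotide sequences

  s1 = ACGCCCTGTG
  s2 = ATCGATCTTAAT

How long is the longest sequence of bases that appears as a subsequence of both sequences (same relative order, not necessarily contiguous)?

Pick A at s1[1]=s2[1], then C at s1[2]=s2[3], then G at s1[3]=s2[4], then C at s1[4]=s2[7], then T at s1[7]=s2[9], then T at s1[9]=s2[12]; all 6 bases appear in both, in order. dp[10][12] = 6 confirms this is the maximum.

6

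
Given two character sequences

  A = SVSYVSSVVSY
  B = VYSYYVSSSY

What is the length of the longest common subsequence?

8

Taking V (A #2, B #1); then S (A #3, B #3); then Y (A #4, B #5); then V (A #5, B #6); then S (A #6, B #7); then S (A #7, B #8); then S (A #10, B #9); then Y (A #11, B #10) gives a common subsequence of length 8, and the DP table's final entry dp[11][10] is also 8, so no common subsequence is longer.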